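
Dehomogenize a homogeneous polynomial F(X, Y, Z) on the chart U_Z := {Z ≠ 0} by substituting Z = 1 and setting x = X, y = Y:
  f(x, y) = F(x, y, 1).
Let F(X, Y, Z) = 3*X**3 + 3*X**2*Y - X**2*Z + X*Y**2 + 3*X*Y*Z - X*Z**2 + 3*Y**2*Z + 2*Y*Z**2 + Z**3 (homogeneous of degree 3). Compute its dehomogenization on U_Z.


f(x, y) = 3*x**3 + 3*x**2*y - x**2 + x*y**2 + 3*x*y - x + 3*y**2 + 2*y + 1

On U_Z we set Z = 1. Each monomial c·X^i·Y^j·Z^k in F becomes c·x^i·y^j·1^k = c·x^i·y^j.
Substituting Z = 1: F(X, Y, 1) = 3*x**3 + 3*x**2*y - x**2 + x*y**2 + 3*x*y - x + 3*y**2 + 2*y + 1.
Note: deg(f) ≤ deg(F) = 3; strict inequality happens when F is divisible by Z (lost terms).


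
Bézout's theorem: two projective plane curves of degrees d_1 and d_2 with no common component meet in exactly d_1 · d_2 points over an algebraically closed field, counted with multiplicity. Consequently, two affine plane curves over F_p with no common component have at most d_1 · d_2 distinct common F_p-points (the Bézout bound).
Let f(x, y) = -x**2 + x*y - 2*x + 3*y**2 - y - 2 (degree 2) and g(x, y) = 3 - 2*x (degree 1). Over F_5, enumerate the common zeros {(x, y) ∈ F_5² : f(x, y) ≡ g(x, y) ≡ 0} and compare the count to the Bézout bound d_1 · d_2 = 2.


Common zeros: {(4, 1), (4, 3)}; count = 2; Bézout bound = 2.

deg(f) = 2, deg(g) = 1, so Bézout bound = 2.
Scan x ∈ F_5. For each x, list the y ∈ F_5 with f(x, y) ≡ 0 and those with g(x, y) ≡ 0 (mod 5); the common zeros in that column are the intersection.
  x = 0: f ≡ 0 at y ∈ {1}; g ≡ 0 at y ∈ ∅; common: ∅.
  x = 1: f ≡ 0 at y ∈ {0}; g ≡ 0 at y ∈ ∅; common: ∅.
  x = 2: f ≡ 0 at y ∈ {0, 3}; g ≡ 0 at y ∈ ∅; common: ∅.
  x = 3: f ≡ 0 at y ∈ ∅; g ≡ 0 at y ∈ ∅; common: ∅.
  x = 4: f ≡ 0 at y ∈ {1, 3}; g ≡ 0 at y ∈ {0, 1, 2, 3, 4}; common: {1, 3}.
Collecting: common zeros = {(4, 1), (4, 3)}, so the count is 2.
Comparison with the Bézout bound: 2 ≤ 2 = deg(f)·deg(g), as expected for curves with no common component (the bound is attained).


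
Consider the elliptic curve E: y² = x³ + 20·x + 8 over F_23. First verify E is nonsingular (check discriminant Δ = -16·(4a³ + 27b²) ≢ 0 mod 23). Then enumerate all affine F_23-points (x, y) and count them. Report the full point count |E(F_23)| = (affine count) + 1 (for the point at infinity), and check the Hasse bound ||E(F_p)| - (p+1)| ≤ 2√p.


Affine points = {(0, 10), (0, 13), (1, 11), (1, 12), (3, 7), (3, 16), (5, 7), (5, 16), (7, 10), (7, 13), (8, 6), (8, 17), (10, 9), (10, 14), (11, 8), (11, 15), (13, 2), (13, 21), (15, 7), (15, 16), (16, 10), (16, 13), (18, 6), (18, 17), (19, 5), (19, 18), (20, 6), (20, 17), (21, 11), (21, 12)}; affine count = 30; |E(F_23)| = 31.

Discriminant check: Δ ∝ 4a³ + 27b² = 4·20³ + 27·8² = 4·8000 + 27·64 ≡ 10 (mod 23). Nonzero ⇒ E is nonsingular.
For each x ∈ F_23, compute rhs = x³ + 20·x + 8 mod 23, then count y ∈ F_23 with y² ≡ rhs.
  x = 0: rhs = 8, matching y values: 10, 13 (2 points).
  x = 1: rhs = 6, matching y values: 11, 12 (2 points).
  x = 2: rhs = 10, matching y values: none (0 points).
  x = 3: rhs = 3, matching y values: 7, 16 (2 points).
  x = 4: rhs = 14, matching y values: none (0 points).
  x = 5: rhs = 3, matching y values: 7, 16 (2 points).
  x = 6: rhs = 22, matching y values: none (0 points).
  x = 7: rhs = 8, matching y values: 10, 13 (2 points).
  x = 8: rhs = 13, matching y values: 6, 17 (2 points).
  x = 9: rhs = 20, matching y values: none (0 points).
  x = 10: rhs = 12, matching y values: 9, 14 (2 points).
  x = 11: rhs = 18, matching y values: 8, 15 (2 points).
  x = 12: rhs = 21, matching y values: none (0 points).
  x = 13: rhs = 4, matching y values: 2, 21 (2 points).
  x = 14: rhs = 19, matching y values: none (0 points).
  x = 15: rhs = 3, matching y values: 7, 16 (2 points).
  x = 16: rhs = 8, matching y values: 10, 13 (2 points).
  x = 17: rhs = 17, matching y values: none (0 points).
  x = 18: rhs = 13, matching y values: 6, 17 (2 points).
  x = 19: rhs = 2, matching y values: 5, 18 (2 points).
  x = 20: rhs = 13, matching y values: 6, 17 (2 points).
  x = 21: rhs = 6, matching y values: 11, 12 (2 points).
  x = 22: rhs = 10, matching y values: none (0 points).
Total affine count: 30.
Full point count |E(F_23)| = 30 + 1 = 31.
Hasse bound: |31 − (23+1)| = |7| = 7 ≤ 2√23 ≈ 9.5917 ✓.


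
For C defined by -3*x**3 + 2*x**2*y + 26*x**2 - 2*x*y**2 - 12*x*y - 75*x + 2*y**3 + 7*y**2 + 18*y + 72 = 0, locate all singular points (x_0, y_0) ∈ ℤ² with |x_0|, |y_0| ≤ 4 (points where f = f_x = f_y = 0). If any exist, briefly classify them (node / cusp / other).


Singular points: {(3, 0)}; classification: node.

Compute partial derivatives:
  f_x = -9*x**2 + 4*x*y + 52*x - 2*y**2 - 12*y - 75.
  f_y = 2*x**2 - 4*x*y - 12*x + 6*y**2 + 14*y + 18.
Scan x_0 ∈ {−4, ..., 4}. For each x_0, f_y(x_0, y) is a polynomial in y; find its integer roots y ∈ {−4, ..., 4}, then test f_x and f at those candidates.
  x = -4: f_y(-4, y) = 6*y**2 + 30*y + 98; no integer root y with |y| ≤ 4.
  x = -3: f_y(-3, y) = 6*y**2 + 26*y + 72; no integer root y with |y| ≤ 4.
  x = -2: f_y(-2, y) = 6*y**2 + 22*y + 50; no integer root y with |y| ≤ 4.
  x = -1: f_y(-1, y) = 6*y**2 + 18*y + 32; no integer root y with |y| ≤ 4.
  x = 0: f_y(0, y) = 6*y**2 + 14*y + 18; no integer root y with |y| ≤ 4.
  x = 1: f_y(1, y) = 6*y**2 + 10*y + 8; no integer root y with |y| ≤ 4.
  x = 2: f_y(2, y) = 6*y**2 + 6*y + 2; no integer root y with |y| ≤ 4.
  x = 3: f_y(3, y) = 6*y**2 + 2*y; vanishes at y ∈ {0}. (3, 0): f_x = 0, f = 0 — SINGULAR.
  x = 4: f_y(4, y) = 6*y**2 - 2*y + 2; no integer root y with |y| ≤ 4.
Only singular point on the grid: (3, 0).
Classify: substitute x = 3 + u, y = 0 + v and expand: f = -3*u**3 + 2*u**2*v - u**2 - 2*u*v**2 + 2*v**3 + v**2.
No constant or linear terms (consistent with a singular point). Quadratic part: -u**2 + v**2. Cubic part: -3*u**3 + 2*u**2*v - 2*u*v**2 + 2*v**3.
The quadratic part v**2 - u**2 = (v − u)(v + u) splits into two distinct linear factors, so there are two distinct tangent lines y − 0 = ±(x − 3) — this is a node (ordinary double point).
Classification: node.


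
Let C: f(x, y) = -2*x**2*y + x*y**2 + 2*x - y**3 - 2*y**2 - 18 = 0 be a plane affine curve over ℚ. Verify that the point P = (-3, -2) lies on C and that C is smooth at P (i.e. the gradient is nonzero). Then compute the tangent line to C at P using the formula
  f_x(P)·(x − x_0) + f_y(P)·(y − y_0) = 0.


Tangent line at P: -18*x - 10*y - 74 = 0.

Step 1: f(-3, -2) = 0, so P lies on C.
Step 2: partial derivatives
  f_x(x, y) = -4*x*y + y**2 + 2, f_y(x, y) = -2*x**2 + 2*x*y - 3*y**2 - 4*y.
  f_x(P) = -18, f_y(P) = -10 (gradient nonzero, so P is smooth).
Step 3: tangent line at P: -18·(x − -3) + -10·(y − -2) = 0.
Expanding: -18*x - 10*y - 74 = 0.


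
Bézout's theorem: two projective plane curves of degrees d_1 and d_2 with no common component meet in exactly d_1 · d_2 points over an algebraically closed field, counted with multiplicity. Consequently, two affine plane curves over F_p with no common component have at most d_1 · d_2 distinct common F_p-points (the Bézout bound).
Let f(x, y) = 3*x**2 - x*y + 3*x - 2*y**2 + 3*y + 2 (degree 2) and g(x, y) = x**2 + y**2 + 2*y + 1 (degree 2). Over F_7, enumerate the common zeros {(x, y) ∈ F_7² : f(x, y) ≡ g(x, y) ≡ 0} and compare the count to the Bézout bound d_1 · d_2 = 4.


Common zeros: ∅; count = 0; Bézout bound = 4.

deg(f) = 2, deg(g) = 2, so Bézout bound = 4.
Scan x ∈ F_7. For each x, list the y ∈ F_7 with f(x, y) ≡ 0 and those with g(x, y) ≡ 0 (mod 7); the common zeros in that column are the intersection.
  x = 0: f ≡ 0 at y ∈ {2, 3}; g ≡ 0 at y ∈ {6}; common: ∅.
  x = 1: f ≡ 0 at y ∈ ∅; g ≡ 0 at y ∈ ∅; common: ∅.
  x = 2: f ≡ 0 at y ∈ {2}; g ≡ 0 at y ∈ ∅; common: ∅.
  x = 3: f ≡ 0 at y ∈ ∅; g ≡ 0 at y ∈ ∅; common: ∅.
  x = 4: f ≡ 0 at y ∈ {5}; g ≡ 0 at y ∈ ∅; common: ∅.
  x = 5: f ≡ 0 at y ∈ ∅; g ≡ 0 at y ∈ ∅; common: ∅.
  x = 6: f ≡ 0 at y ∈ {4, 5}; g ≡ 0 at y ∈ ∅; common: ∅.
Collecting: common zeros = ∅, so the count is 0.
Comparison with the Bézout bound: 0 ≤ 4 = deg(f)·deg(g), as expected for curves with no common component (the affine F_7-count falls short of the bound because intersections may lie at infinity, over extension fields, or carry multiplicity).


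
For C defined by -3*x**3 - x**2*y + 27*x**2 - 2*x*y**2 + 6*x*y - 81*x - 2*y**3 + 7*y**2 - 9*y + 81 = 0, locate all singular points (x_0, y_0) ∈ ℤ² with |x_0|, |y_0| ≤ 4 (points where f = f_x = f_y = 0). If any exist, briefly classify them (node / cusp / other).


Singular points: {(3, 0)}; classification: cusp.

Compute partial derivatives:
  f_x = -9*x**2 - 2*x*y + 54*x - 2*y**2 + 6*y - 81.
  f_y = -x**2 - 4*x*y + 6*x - 6*y**2 + 14*y - 9.
Scan x_0 ∈ {−4, ..., 4}. For each x_0, f_y(x_0, y) is a polynomial in y; find its integer roots y ∈ {−4, ..., 4}, then test f_x and f at those candidates.
  x = -4: f_y(-4, y) = -6*y**2 + 30*y - 49; no integer root y with |y| ≤ 4.
  x = -3: f_y(-3, y) = -6*y**2 + 26*y - 36; no integer root y with |y| ≤ 4.
  x = -2: f_y(-2, y) = -6*y**2 + 22*y - 25; no integer root y with |y| ≤ 4.
  x = -1: f_y(-1, y) = -6*y**2 + 18*y - 16; no integer root y with |y| ≤ 4.
  x = 0: f_y(0, y) = -6*y**2 + 14*y - 9; no integer root y with |y| ≤ 4.
  x = 1: f_y(1, y) = -6*y**2 + 10*y - 4; vanishes at y ∈ {1}. (1, 1): f_x = -34 ≠ 0.
  x = 2: f_y(2, y) = -6*y**2 + 6*y - 1; no integer root y with |y| ≤ 4.
  x = 3: f_y(3, y) = -6*y**2 + 2*y; vanishes at y ∈ {0}. (3, 0): f_x = 0, f = 0 — SINGULAR.
  x = 4: f_y(4, y) = -6*y**2 - 2*y - 1; no integer root y with |y| ≤ 4.
Only singular point on the grid: (3, 0).
Classify: substitute x = 3 + u, y = 0 + v and expand: f = -3*u**3 - u**2*v - 2*u*v**2 - 2*v**3 + v**2.
No constant or linear terms (consistent with a singular point). Quadratic part: v**2. Cubic part: -3*u**3 - u**2*v - 2*u*v**2 - 2*v**3.
The quadratic part v**2 is a perfect square, so there is a single (double) tangent line v = 0, i.e. y = 0. Restricting the cubic part to that line (v = 0) leaves -3*u**3 ≠ 0, so f is not divisible by v and the branch is v² ≈ 3*u**3 to lowest order — this is a cusp.
Classification: cusp.


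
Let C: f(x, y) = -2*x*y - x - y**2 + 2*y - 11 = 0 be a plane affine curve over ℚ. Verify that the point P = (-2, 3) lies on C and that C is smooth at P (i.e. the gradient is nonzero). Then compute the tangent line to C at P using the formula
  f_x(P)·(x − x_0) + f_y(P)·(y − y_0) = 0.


Tangent line at P: -7*x - 14 = 0.

Step 1: f(-2, 3) = 0, so P lies on C.
Step 2: partial derivatives
  f_x(x, y) = -2*y - 1, f_y(x, y) = -2*x - 2*y + 2.
  f_x(P) = -7, f_y(P) = 0 (gradient nonzero, so P is smooth).
Step 3: tangent line at P: -7·(x − -2) + 0·(y − 3) = 0.
Expanding: -7*x - 14 = 0.


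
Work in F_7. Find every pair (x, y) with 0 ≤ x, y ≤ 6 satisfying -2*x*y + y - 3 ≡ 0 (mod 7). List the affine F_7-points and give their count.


Affine F_7-points: {(0, 3), (1, 4), (2, 6), (3, 5), (5, 2), (6, 1)}; count = 6.

For each of the 49 pairs (x, y) ∈ F_7², evaluate f(x, y) mod 7. Record the zeros.
  x = 0: [0↦4, 1↦5, 2↦6, 3↦0, 4↦1, 5↦2, 6↦3]  zeros at y ∈ {3}
  x = 1: [0↦4, 1↦3, 2↦2, 3↦1, 4↦0, 5↦6, 6↦5]  zeros at y ∈ {4}
  x = 2: [0↦4, 1↦1, 2↦5, 3↦2, 4↦6, 5↦3, 6↦0]  zeros at y ∈ {6}
  x = 3: [0↦4, 1↦6, 2↦1, 3↦3, 4↦5, 5↦0, 6↦2]  zeros at y ∈ {5}
  x = 4: [0↦4, 1↦4, 2↦4, 3↦4, 4↦4, 5↦4, 6↦4]  zeros at y ∈ ∅
  x = 5: [0↦4, 1↦2, 2↦0, 3↦5, 4↦3, 5↦1, 6↦6]  zeros at y ∈ {2}
  x = 6: [0↦4, 1↦0, 2↦3, 3↦6, 4↦2, 5↦5, 6↦1]  zeros at y ∈ {1}
Collecting zeros: affine points = {(0, 3), (1, 4), (2, 6), (3, 5), (5, 2), (6, 1)}.
Total count |C(F_7)_aff| = 6.


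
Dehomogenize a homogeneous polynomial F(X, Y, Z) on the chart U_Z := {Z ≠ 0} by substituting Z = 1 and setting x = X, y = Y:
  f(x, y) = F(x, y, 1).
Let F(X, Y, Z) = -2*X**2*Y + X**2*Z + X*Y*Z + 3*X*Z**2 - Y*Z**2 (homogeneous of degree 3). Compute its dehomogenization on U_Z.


f(x, y) = -2*x**2*y + x**2 + x*y + 3*x - y

On U_Z we set Z = 1. Each monomial c·X^i·Y^j·Z^k in F becomes c·x^i·y^j·1^k = c·x^i·y^j.
Substituting Z = 1: F(X, Y, 1) = -2*x**2*y + x**2 + x*y + 3*x - y.
Note: deg(f) ≤ deg(F) = 3; strict inequality happens when F is divisible by Z (lost terms).


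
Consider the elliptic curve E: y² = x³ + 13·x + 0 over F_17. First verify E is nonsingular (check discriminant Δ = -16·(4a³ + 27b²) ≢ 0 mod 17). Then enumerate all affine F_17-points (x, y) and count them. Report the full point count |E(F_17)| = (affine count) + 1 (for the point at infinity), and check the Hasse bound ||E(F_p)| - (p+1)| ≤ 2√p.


Affine points = {(0, 0), (2, 0), (3, 7), (3, 10), (7, 3), (7, 14), (8, 2), (8, 15), (9, 8), (9, 9), (10, 5), (10, 12), (14, 6), (14, 11), (15, 0)}; affine count = 15; |E(F_17)| = 16.

Discriminant check: Δ ∝ 4a³ + 27b² = 4·13³ + 27·0² = 4·2197 + 27·0 ≡ 16 (mod 17). Nonzero ⇒ E is nonsingular.
For each x ∈ F_17, compute rhs = x³ + 13·x + 0 mod 17, then count y ∈ F_17 with y² ≡ rhs.
  x = 0: rhs = 0, matching y values: 0 (1 points).
  x = 1: rhs = 14, matching y values: none (0 points).
  x = 2: rhs = 0, matching y values: 0 (1 points).
  x = 3: rhs = 15, matching y values: 7, 10 (2 points).
  x = 4: rhs = 14, matching y values: none (0 points).
  x = 5: rhs = 3, matching y values: none (0 points).
  x = 6: rhs = 5, matching y values: none (0 points).
  x = 7: rhs = 9, matching y values: 3, 14 (2 points).
  x = 8: rhs = 4, matching y values: 2, 15 (2 points).
  x = 9: rhs = 13, matching y values: 8, 9 (2 points).
  x = 10: rhs = 8, matching y values: 5, 12 (2 points).
  x = 11: rhs = 12, matching y values: none (0 points).
  x = 12: rhs = 14, matching y values: none (0 points).
  x = 13: rhs = 3, matching y values: none (0 points).
  x = 14: rhs = 2, matching y values: 6, 11 (2 points).
  x = 15: rhs = 0, matching y values: 0 (1 points).
  x = 16: rhs = 3, matching y values: none (0 points).
Total affine count: 15.
Full point count |E(F_17)| = 15 + 1 = 16.
Hasse bound: |16 − (17+1)| = |-2| = 2 ≤ 2√17 ≈ 8.2462 ✓.


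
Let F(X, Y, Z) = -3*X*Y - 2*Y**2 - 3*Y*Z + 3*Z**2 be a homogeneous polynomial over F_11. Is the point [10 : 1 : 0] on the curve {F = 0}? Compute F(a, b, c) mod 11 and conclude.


F(10,1,0) ≡ 1 (mod 11); P is NOT on the curve.

Evaluate F(10, 1, 0) term-by-term (mod 11).
  -3*X*Y ↦ -3·10·1·1 = -30
  -2*Y**2 ↦ -2·1·1·1 = -2
  -3*Y*Z ↦ -3·1·1·0 = 0
  3*Z**2 ↦ 3·1·1·0 = 0
Sum: F(10, 1, 0) = (-30) + (-2) + (0) + (0) = -32.
Reducing mod 11: -32 ≡ 1 (mod 11).
Since F(a, b, c) ≡ 1 ≠ 0 (mod 11), P does NOT lie on the curve.


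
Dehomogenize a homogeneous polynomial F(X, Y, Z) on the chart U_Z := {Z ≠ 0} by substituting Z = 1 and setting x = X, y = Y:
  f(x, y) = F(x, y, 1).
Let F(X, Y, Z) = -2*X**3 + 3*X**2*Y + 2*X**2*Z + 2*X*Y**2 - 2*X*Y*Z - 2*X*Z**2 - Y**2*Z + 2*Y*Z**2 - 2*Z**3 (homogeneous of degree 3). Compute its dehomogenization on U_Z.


f(x, y) = -2*x**3 + 3*x**2*y + 2*x**2 + 2*x*y**2 - 2*x*y - 2*x - y**2 + 2*y - 2

On U_Z we set Z = 1. Each monomial c·X^i·Y^j·Z^k in F becomes c·x^i·y^j·1^k = c·x^i·y^j.
Substituting Z = 1: F(X, Y, 1) = -2*x**3 + 3*x**2*y + 2*x**2 + 2*x*y**2 - 2*x*y - 2*x - y**2 + 2*y - 2.
Note: deg(f) ≤ deg(F) = 3; strict inequality happens when F is divisible by Z (lost terms).


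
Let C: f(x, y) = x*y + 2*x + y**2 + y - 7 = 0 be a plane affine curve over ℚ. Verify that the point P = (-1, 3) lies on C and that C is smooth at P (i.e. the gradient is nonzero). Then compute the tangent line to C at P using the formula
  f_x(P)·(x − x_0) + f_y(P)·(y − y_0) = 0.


Tangent line at P: 5*x + 6*y - 13 = 0.

Step 1: f(-1, 3) = 0, so P lies on C.
Step 2: partial derivatives
  f_x(x, y) = y + 2, f_y(x, y) = x + 2*y + 1.
  f_x(P) = 5, f_y(P) = 6 (gradient nonzero, so P is smooth).
Step 3: tangent line at P: 5·(x − -1) + 6·(y − 3) = 0.
Expanding: 5*x + 6*y - 13 = 0.


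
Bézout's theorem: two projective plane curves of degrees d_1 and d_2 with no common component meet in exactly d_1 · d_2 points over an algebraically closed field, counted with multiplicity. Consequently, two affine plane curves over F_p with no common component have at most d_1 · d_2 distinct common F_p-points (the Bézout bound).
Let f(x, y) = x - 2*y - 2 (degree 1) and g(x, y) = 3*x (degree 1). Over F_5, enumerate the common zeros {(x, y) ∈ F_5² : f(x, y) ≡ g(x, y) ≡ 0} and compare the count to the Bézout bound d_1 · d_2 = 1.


Common zeros: {(0, 4)}; count = 1; Bézout bound = 1.

deg(f) = 1, deg(g) = 1, so Bézout bound = 1.
Scan x ∈ F_5. For each x, list the y ∈ F_5 with f(x, y) ≡ 0 and those with g(x, y) ≡ 0 (mod 5); the common zeros in that column are the intersection.
  x = 0: f ≡ 0 at y ∈ {4}; g ≡ 0 at y ∈ {0, 1, 2, 3, 4}; common: {4}.
  x = 1: f ≡ 0 at y ∈ {2}; g ≡ 0 at y ∈ ∅; common: ∅.
  x = 2: f ≡ 0 at y ∈ {0}; g ≡ 0 at y ∈ ∅; common: ∅.
  x = 3: f ≡ 0 at y ∈ {3}; g ≡ 0 at y ∈ ∅; common: ∅.
  x = 4: f ≡ 0 at y ∈ {1}; g ≡ 0 at y ∈ ∅; common: ∅.
Collecting: common zeros = {(0, 4)}, so the count is 1.
Comparison with the Bézout bound: 1 ≤ 1 = deg(f)·deg(g), as expected for curves with no common component (the bound is attained).


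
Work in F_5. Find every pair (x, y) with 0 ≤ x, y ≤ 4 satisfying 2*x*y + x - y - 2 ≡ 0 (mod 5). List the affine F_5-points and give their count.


Affine F_5-points: {(0, 3), (1, 1), (2, 0), (4, 4)}; count = 4.

For each of the 25 pairs (x, y) ∈ F_5², evaluate f(x, y) mod 5. Record the zeros.
  x = 0: [0↦3, 1↦2, 2↦1, 3↦0, 4↦4]  zeros at y ∈ {3}
  x = 1: [0↦4, 1↦0, 2↦1, 3↦2, 4↦3]  zeros at y ∈ {1}
  x = 2: [0↦0, 1↦3, 2↦1, 3↦4, 4↦2]  zeros at y ∈ {0}
  x = 3: [0↦1, 1↦1, 2↦1, 3↦1, 4↦1]  zeros at y ∈ ∅
  x = 4: [0↦2, 1↦4, 2↦1, 3↦3, 4↦0]  zeros at y ∈ {4}
Collecting zeros: affine points = {(0, 3), (1, 1), (2, 0), (4, 4)}.
Total count |C(F_5)_aff| = 4.


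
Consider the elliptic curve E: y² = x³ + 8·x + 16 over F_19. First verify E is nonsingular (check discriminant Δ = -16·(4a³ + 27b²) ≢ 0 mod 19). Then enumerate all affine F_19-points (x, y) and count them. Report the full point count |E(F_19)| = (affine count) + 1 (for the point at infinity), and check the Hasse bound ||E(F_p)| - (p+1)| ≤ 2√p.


Affine points = {(0, 4), (0, 15), (1, 5), (1, 14), (4, 6), (4, 13), (7, 4), (7, 15), (9, 0), (12, 4), (12, 15), (17, 7), (17, 12), (18, 8), (18, 11)}; affine count = 15; |E(F_19)| = 16.

Discriminant check: Δ ∝ 4a³ + 27b² = 4·8³ + 27·16² = 4·512 + 27·256 ≡ 11 (mod 19). Nonzero ⇒ E is nonsingular.
For each x ∈ F_19, compute rhs = x³ + 8·x + 16 mod 19, then count y ∈ F_19 with y² ≡ rhs.
  x = 0: rhs = 16, matching y values: 4, 15 (2 points).
  x = 1: rhs = 6, matching y values: 5, 14 (2 points).
  x = 2: rhs = 2, matching y values: none (0 points).
  x = 3: rhs = 10, matching y values: none (0 points).
  x = 4: rhs = 17, matching y values: 6, 13 (2 points).
  x = 5: rhs = 10, matching y values: none (0 points).
  x = 6: rhs = 14, matching y values: none (0 points).
  x = 7: rhs = 16, matching y values: 4, 15 (2 points).
  x = 8: rhs = 3, matching y values: none (0 points).
  x = 9: rhs = 0, matching y values: 0 (1 points).
  x = 10: rhs = 13, matching y values: none (0 points).
  x = 11: rhs = 10, matching y values: none (0 points).
  x = 12: rhs = 16, matching y values: 4, 15 (2 points).
  x = 13: rhs = 18, matching y values: none (0 points).
  x = 14: rhs = 3, matching y values: none (0 points).
  x = 15: rhs = 15, matching y values: none (0 points).
  x = 16: rhs = 3, matching y values: none (0 points).
  x = 17: rhs = 11, matching y values: 7, 12 (2 points).
  x = 18: rhs = 7, matching y values: 8, 11 (2 points).
Total affine count: 15.
Full point count |E(F_19)| = 15 + 1 = 16.
Hasse bound: |16 − (19+1)| = |-4| = 4 ≤ 2√19 ≈ 8.7178 ✓.


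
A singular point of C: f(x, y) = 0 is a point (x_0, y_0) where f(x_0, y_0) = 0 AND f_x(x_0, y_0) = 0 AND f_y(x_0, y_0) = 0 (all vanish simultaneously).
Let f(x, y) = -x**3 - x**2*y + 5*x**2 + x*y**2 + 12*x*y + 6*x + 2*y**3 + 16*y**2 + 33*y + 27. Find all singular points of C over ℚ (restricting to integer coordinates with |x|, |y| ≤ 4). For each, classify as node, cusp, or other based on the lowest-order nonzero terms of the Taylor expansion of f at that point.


Singular points: {(3, -3)}; classification: node.

Compute partial derivatives:
  f_x = -3*x**2 - 2*x*y + 10*x + y**2 + 12*y + 6.
  f_y = -x**2 + 2*x*y + 12*x + 6*y**2 + 32*y + 33.
Scan x_0 ∈ {−4, ..., 4}. For each x_0, f_y(x_0, y) is a polynomial in y; find its integer roots y ∈ {−4, ..., 4}, then test f_x and f at those candidates.
  x = -4: f_y(-4, y) = 6*y**2 + 24*y - 31; no integer root y with |y| ≤ 4.
  x = -3: f_y(-3, y) = 6*y**2 + 26*y - 12; no integer root y with |y| ≤ 4.
  x = -2: f_y(-2, y) = 6*y**2 + 28*y + 5; no integer root y with |y| ≤ 4.
  x = -1: f_y(-1, y) = 6*y**2 + 30*y + 20; no integer root y with |y| ≤ 4.
  x = 0: f_y(0, y) = 6*y**2 + 32*y + 33; no integer root y with |y| ≤ 4.
  x = 1: f_y(1, y) = 6*y**2 + 34*y + 44; vanishes at y ∈ {-2}. (1, -2): f_x = -3 ≠ 0.
  x = 2: f_y(2, y) = 6*y**2 + 36*y + 53; no integer root y with |y| ≤ 4.
  x = 3: f_y(3, y) = 6*y**2 + 38*y + 60; vanishes at y ∈ {-3}. (3, -3): f_x = 0, f = 0 — SINGULAR.
  x = 4: f_y(4, y) = 6*y**2 + 40*y + 65; no integer root y with |y| ≤ 4.
Only singular point on the grid: (3, -3).
Classify: substitute x = 3 + u, y = -3 + v and expand: f = -u**3 - u**2*v - u**2 + u*v**2 + 2*v**3 + v**2.
No constant or linear terms (consistent with a singular point). Quadratic part: -u**2 + v**2. Cubic part: -u**3 - u**2*v + u*v**2 + 2*v**3.
The quadratic part v**2 - u**2 = (v − u)(v + u) splits into two distinct linear factors, so there are two distinct tangent lines y − -3 = ±(x − 3) — this is a node (ordinary double point).
Classification: node.


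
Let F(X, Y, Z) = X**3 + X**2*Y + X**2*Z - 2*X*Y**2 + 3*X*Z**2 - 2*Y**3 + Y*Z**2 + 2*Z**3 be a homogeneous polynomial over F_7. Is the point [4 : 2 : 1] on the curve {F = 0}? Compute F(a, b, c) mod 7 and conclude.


F(4,2,1) ≡ 3 (mod 7); P is NOT on the curve.

Evaluate F(4, 2, 1) term-by-term (mod 7).
  X**3 ↦ 1·64·1·1 = 64
  X**2*Y ↦ 1·16·2·1 = 32
  X**2*Z ↦ 1·16·1·1 = 16
  -2*X*Y**2 ↦ -2·4·4·1 = -32
  3*X*Z**2 ↦ 3·4·1·1 = 12
  -2*Y**3 ↦ -2·1·8·1 = -16
  Y*Z**2 ↦ 1·1·2·1 = 2
  2*Z**3 ↦ 2·1·1·1 = 2
Sum: F(4, 2, 1) = (64) + (32) + (16) + (-32) + (12) + (-16) + (2) + (2) = 80.
Reducing mod 7: 80 ≡ 3 (mod 7).
Since F(a, b, c) ≡ 3 ≠ 0 (mod 7), P does NOT lie on the curve.


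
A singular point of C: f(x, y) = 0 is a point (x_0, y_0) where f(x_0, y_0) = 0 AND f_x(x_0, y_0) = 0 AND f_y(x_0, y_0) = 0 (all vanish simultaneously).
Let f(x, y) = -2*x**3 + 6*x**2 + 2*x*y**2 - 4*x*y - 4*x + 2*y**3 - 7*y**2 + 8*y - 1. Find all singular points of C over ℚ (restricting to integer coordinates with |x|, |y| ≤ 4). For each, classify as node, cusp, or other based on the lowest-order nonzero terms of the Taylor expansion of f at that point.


Singular points: {(1, 1)}; classification: cusp.

Compute partial derivatives:
  f_x = -6*x**2 + 12*x + 2*y**2 - 4*y - 4.
  f_y = 4*x*y - 4*x + 6*y**2 - 14*y + 8.
Scan x_0 ∈ {−4, ..., 4}. For each x_0, f_y(x_0, y) is a polynomial in y; find its integer roots y ∈ {−4, ..., 4}, then test f_x and f at those candidates.
  x = -4: f_y(-4, y) = 6*y**2 - 30*y + 24; vanishes at y ∈ {1, 4}. (-4, 1): f_x = -150 ≠ 0; (-4, 4): f_x = -132 ≠ 0.
  x = -3: f_y(-3, y) = 6*y**2 - 26*y + 20; vanishes at y ∈ {1}. (-3, 1): f_x = -96 ≠ 0.
  x = -2: f_y(-2, y) = 6*y**2 - 22*y + 16; vanishes at y ∈ {1}. (-2, 1): f_x = -54 ≠ 0.
  x = -1: f_y(-1, y) = 6*y**2 - 18*y + 12; vanishes at y ∈ {1, 2}. (-1, 1): f_x = -24 ≠ 0; (-1, 2): f_x = -22 ≠ 0.
  x = 0: f_y(0, y) = 6*y**2 - 14*y + 8; vanishes at y ∈ {1}. (0, 1): f_x = -6 ≠ 0.
  x = 1: f_y(1, y) = 6*y**2 - 10*y + 4; vanishes at y ∈ {1}. (1, 1): f_x = 0, f = 0 — SINGULAR.
  x = 2: f_y(2, y) = 6*y**2 - 6*y; vanishes at y ∈ {0, 1}. (2, 0): f_x = -4 ≠ 0; (2, 1): f_x = -6 ≠ 0.
  x = 3: f_y(3, y) = 6*y**2 - 2*y - 4; vanishes at y ∈ {1}. (3, 1): f_x = -24 ≠ 0.
  x = 4: f_y(4, y) = 6*y**2 + 2*y - 8; vanishes at y ∈ {1}. (4, 1): f_x = -54 ≠ 0.
Only singular point on the grid: (1, 1).
Classify: substitute x = 1 + u, y = 1 + v and expand: f = -2*u**3 + 2*u*v**2 + 2*v**3 + v**2.
No constant or linear terms (consistent with a singular point). Quadratic part: v**2. Cubic part: -2*u**3 + 2*u*v**2 + 2*v**3.
The quadratic part v**2 is a perfect square, so there is a single (double) tangent line v = 0, i.e. y = 1. Restricting the cubic part to that line (v = 0) leaves -2*u**3 ≠ 0, so f is not divisible by v and the branch is v² ≈ 2*u**3 to lowest order — this is a cusp.
Classification: cusp.


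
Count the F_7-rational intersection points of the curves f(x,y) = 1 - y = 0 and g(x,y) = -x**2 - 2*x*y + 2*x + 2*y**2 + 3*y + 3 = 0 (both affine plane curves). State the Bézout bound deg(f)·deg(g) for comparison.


Common zeros: {(1, 1), (6, 1)}; count = 2; Bézout bound = 2.

deg(f) = 1, deg(g) = 2, so Bézout bound = 2.
Scan x ∈ F_7. For each x, list the y ∈ F_7 with f(x, y) ≡ 0 and those with g(x, y) ≡ 0 (mod 7); the common zeros in that column are the intersection.
  x = 0: f ≡ 0 at y ∈ {1}; g ≡ 0 at y ∈ ∅; common: ∅.
  x = 1: f ≡ 0 at y ∈ {1}; g ≡ 0 at y ∈ {1, 2}; common: {1}.
  x = 2: f ≡ 0 at y ∈ {1}; g ≡ 0 at y ∈ ∅; common: ∅.
  x = 3: f ≡ 0 at y ∈ {1}; g ≡ 0 at y ∈ {0, 5}; common: ∅.
  x = 4: f ≡ 0 at y ∈ {1}; g ≡ 0 at y ∈ {2, 4}; common: ∅.
  x = 5: f ≡ 0 at y ∈ {1}; g ≡ 0 at y ∈ ∅; common: ∅.
  x = 6: f ≡ 0 at y ∈ {1}; g ≡ 0 at y ∈ {0, 1}; common: {1}.
Collecting: common zeros = {(1, 1), (6, 1)}, so the count is 2.
Comparison with the Bézout bound: 2 ≤ 2 = deg(f)·deg(g), as expected for curves with no common component (the bound is attained).


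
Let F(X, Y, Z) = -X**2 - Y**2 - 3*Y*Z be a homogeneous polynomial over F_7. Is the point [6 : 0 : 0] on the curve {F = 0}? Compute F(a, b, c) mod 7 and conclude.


F(6,0,0) ≡ 6 (mod 7); P is NOT on the curve.

Evaluate F(6, 0, 0) term-by-term (mod 7).
  -X**2 ↦ -1·36·1·1 = -36
  -Y**2 ↦ -1·1·0·1 = 0
  -3*Y*Z ↦ -3·1·0·0 = 0
Sum: F(6, 0, 0) = (-36) + (0) + (0) = -36.
Reducing mod 7: -36 ≡ 6 (mod 7).
Since F(a, b, c) ≡ 6 ≠ 0 (mod 7), P does NOT lie on the curve.


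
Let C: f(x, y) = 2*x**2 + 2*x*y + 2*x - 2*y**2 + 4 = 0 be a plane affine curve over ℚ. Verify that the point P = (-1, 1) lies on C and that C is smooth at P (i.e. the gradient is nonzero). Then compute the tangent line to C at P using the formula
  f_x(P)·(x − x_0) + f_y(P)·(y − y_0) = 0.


Tangent line at P: 6 - 6*y = 0.

Step 1: f(-1, 1) = 0, so P lies on C.
Step 2: partial derivatives
  f_x(x, y) = 4*x + 2*y + 2, f_y(x, y) = 2*x - 4*y.
  f_x(P) = 0, f_y(P) = -6 (gradient nonzero, so P is smooth).
Step 3: tangent line at P: 0·(x − -1) + -6·(y − 1) = 0.
Expanding: 6 - 6*y = 0.


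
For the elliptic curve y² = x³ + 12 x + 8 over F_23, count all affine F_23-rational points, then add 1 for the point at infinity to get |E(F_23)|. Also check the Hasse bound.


Affine points = {(0, 10), (0, 13), (3, 5), (3, 18), (5, 3), (5, 20), (8, 8), (8, 15), (10, 1), (10, 22), (16, 8), (16, 15), (22, 8), (22, 15)}; affine count = 14; |E(F_23)| = 15.

Discriminant check: Δ ∝ 4a³ + 27b² = 4·12³ + 27·8² = 4·1728 + 27·64 ≡ 15 (mod 23). Nonzero ⇒ E is nonsingular.
For each x ∈ F_23, compute rhs = x³ + 12·x + 8 mod 23, then count y ∈ F_23 with y² ≡ rhs.
  x = 0: rhs = 8, matching y values: 10, 13 (2 points).
  x = 1: rhs = 21, matching y values: none (0 points).
  x = 2: rhs = 17, matching y values: none (0 points).
  x = 3: rhs = 2, matching y values: 5, 18 (2 points).
  x = 4: rhs = 5, matching y values: none (0 points).
  x = 5: rhs = 9, matching y values: 3, 20 (2 points).
  x = 6: rhs = 20, matching y values: none (0 points).
  x = 7: rhs = 21, matching y values: none (0 points).
  x = 8: rhs = 18, matching y values: 8, 15 (2 points).
  x = 9: rhs = 17, matching y values: none (0 points).
  x = 10: rhs = 1, matching y values: 1, 22 (2 points).
  x = 11: rhs = 22, matching y values: none (0 points).
  x = 12: rhs = 17, matching y values: none (0 points).
  x = 13: rhs = 15, matching y values: none (0 points).
  x = 14: rhs = 22, matching y values: none (0 points).
  x = 15: rhs = 21, matching y values: none (0 points).
  x = 16: rhs = 18, matching y values: 8, 15 (2 points).
  x = 17: rhs = 19, matching y values: none (0 points).
  x = 18: rhs = 7, matching y values: none (0 points).
  x = 19: rhs = 11, matching y values: none (0 points).
  x = 20: rhs = 14, matching y values: none (0 points).
  x = 21: rhs = 22, matching y values: none (0 points).
  x = 22: rhs = 18, matching y values: 8, 15 (2 points).
Total affine count: 14.
Full point count |E(F_23)| = 14 + 1 = 15.
Hasse bound: |15 − (23+1)| = |-9| = 9 ≤ 2√23 ≈ 9.5917 ✓.


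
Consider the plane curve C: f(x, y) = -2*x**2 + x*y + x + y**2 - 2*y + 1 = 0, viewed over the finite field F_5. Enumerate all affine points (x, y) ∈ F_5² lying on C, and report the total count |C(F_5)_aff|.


Affine F_5-points: {(0, 1), (1, 0), (1, 1), (2, 0)}; count = 4.

For each of the 25 pairs (x, y) ∈ F_5², evaluate f(x, y) mod 5. Record the zeros.
  x = 0: [0↦1, 1↦0, 2↦1, 3↦4, 4↦4]  zeros at y ∈ {1}
  x = 1: [0↦0, 1↦0, 2↦2, 3↦1, 4↦2]  zeros at y ∈ {0, 1}
  x = 2: [0↦0, 1↦1, 2↦4, 3↦4, 4↦1]  zeros at y ∈ {0}
  x = 3: [0↦1, 1↦3, 2↦2, 3↦3, 4↦1]  zeros at y ∈ ∅
  x = 4: [0↦3, 1↦1, 2↦1, 3↦3, 4↦2]  zeros at y ∈ ∅
Collecting zeros: affine points = {(0, 1), (1, 0), (1, 1), (2, 0)}.
Total count |C(F_5)_aff| = 4.


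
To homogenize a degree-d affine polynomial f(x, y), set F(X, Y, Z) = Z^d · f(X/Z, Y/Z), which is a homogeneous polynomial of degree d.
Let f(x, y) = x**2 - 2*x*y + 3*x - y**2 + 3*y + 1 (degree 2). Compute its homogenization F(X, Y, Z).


F(X, Y, Z) = X**2 - 2*X*Y + 3*X*Z - Y**2 + 3*Y*Z + Z**2

deg(f) = 2.
Substitute x = X/Z, y = Y/Z into f, then multiply by Z^2.
  monomial 1·x^2·y^0 ↦ 1·X^2·Y^0·Z^0.
  monomial -2·x^1·y^1 ↦ -2·X^1·Y^1·Z^0.
  monomial 3·x^1·y^0 ↦ 3·X^1·Y^0·Z^1.
  monomial -1·x^0·y^2 ↦ -1·X^0·Y^2·Z^0.
  monomial 3·x^0·y^1 ↦ 3·X^0·Y^1·Z^1.
  monomial 1·x^0·y^0 ↦ 1·X^0·Y^0·Z^2.
Collecting: F(X, Y, Z) = X**2 - 2*X*Y + 3*X*Z - Y**2 + 3*Y*Z + Z**2.


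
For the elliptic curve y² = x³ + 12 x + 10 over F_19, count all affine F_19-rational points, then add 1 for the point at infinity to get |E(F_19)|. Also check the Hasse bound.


Affine points = {(1, 2), (1, 17), (2, 2), (2, 17), (3, 4), (3, 15), (5, 9), (5, 10), (7, 0), (9, 7), (9, 12), (10, 3), (10, 16), (12, 1), (12, 18), (13, 8), (13, 11), (16, 2), (16, 17), (17, 4), (17, 15), (18, 4), (18, 15)}; affine count = 23; |E(F_19)| = 24.

Discriminant check: Δ ∝ 4a³ + 27b² = 4·12³ + 27·10² = 4·1728 + 27·100 ≡ 17 (mod 19). Nonzero ⇒ E is nonsingular.
For each x ∈ F_19, compute rhs = x³ + 12·x + 10 mod 19, then count y ∈ F_19 with y² ≡ rhs.
  x = 0: rhs = 10, matching y values: none (0 points).
  x = 1: rhs = 4, matching y values: 2, 17 (2 points).
  x = 2: rhs = 4, matching y values: 2, 17 (2 points).
  x = 3: rhs = 16, matching y values: 4, 15 (2 points).
  x = 4: rhs = 8, matching y values: none (0 points).
  x = 5: rhs = 5, matching y values: 9, 10 (2 points).
  x = 6: rhs = 13, matching y values: none (0 points).
  x = 7: rhs = 0, matching y values: 0 (1 points).
  x = 8: rhs = 10, matching y values: none (0 points).
  x = 9: rhs = 11, matching y values: 7, 12 (2 points).
  x = 10: rhs = 9, matching y values: 3, 16 (2 points).
  x = 11: rhs = 10, matching y values: none (0 points).
  x = 12: rhs = 1, matching y values: 1, 18 (2 points).
  x = 13: rhs = 7, matching y values: 8, 11 (2 points).
  x = 14: rhs = 15, matching y values: none (0 points).
  x = 15: rhs = 12, matching y values: none (0 points).
  x = 16: rhs = 4, matching y values: 2, 17 (2 points).
  x = 17: rhs = 16, matching y values: 4, 15 (2 points).
  x = 18: rhs = 16, matching y values: 4, 15 (2 points).
Total affine count: 23.
Full point count |E(F_19)| = 23 + 1 = 24.
Hasse bound: |24 − (19+1)| = |4| = 4 ≤ 2√19 ≈ 8.7178 ✓.


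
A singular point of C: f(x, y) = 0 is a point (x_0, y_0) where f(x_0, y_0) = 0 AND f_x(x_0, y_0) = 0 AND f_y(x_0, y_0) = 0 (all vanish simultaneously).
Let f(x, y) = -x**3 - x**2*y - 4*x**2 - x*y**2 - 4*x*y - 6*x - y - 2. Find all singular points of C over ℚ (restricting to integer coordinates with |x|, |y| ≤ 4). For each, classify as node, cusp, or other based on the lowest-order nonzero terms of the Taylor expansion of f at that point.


Singular points: {(-1, -1)}; classification: cusp.

Compute partial derivatives:
  f_x = -3*x**2 - 2*x*y - 8*x - y**2 - 4*y - 6.
  f_y = -x**2 - 2*x*y - 4*x - 1.
Scan x_0 ∈ {−4, ..., 4}. For each x_0, f_y(x_0, y) is a polynomial in y; find its integer roots y ∈ {−4, ..., 4}, then test f_x and f at those candidates.
  x = -4: f_y(-4, y) = 8*y - 1; no integer root y with |y| ≤ 4.
  x = -3: f_y(-3, y) = 6*y + 2; no integer root y with |y| ≤ 4.
  x = -2: f_y(-2, y) = 4*y + 3; no integer root y with |y| ≤ 4.
  x = -1: f_y(-1, y) = 2*y + 2; vanishes at y ∈ {-1}. (-1, -1): f_x = 0, f = 0 — SINGULAR.
  x = 0: f_y(0, y) = -1; no integer root y with |y| ≤ 4.
  x = 1: f_y(1, y) = -2*y - 6; vanishes at y ∈ {-3}. (1, -3): f_x = -8 ≠ 0.
  x = 2: f_y(2, y) = -4*y - 13; no integer root y with |y| ≤ 4.
  x = 3: f_y(3, y) = -6*y - 22; no integer root y with |y| ≤ 4.
  x = 4: f_y(4, y) = -8*y - 33; no integer root y with |y| ≤ 4.
Only singular point on the grid: (-1, -1).
Classify: substitute x = -1 + u, y = -1 + v and expand: f = -u**3 - u**2*v - u*v**2 + v**2.
No constant or linear terms (consistent with a singular point). Quadratic part: v**2. Cubic part: -u**3 - u**2*v - u*v**2.
The quadratic part v**2 is a perfect square, so there is a single (double) tangent line v = 0, i.e. y = -1. Restricting the cubic part to that line (v = 0) leaves -u**3 ≠ 0, so f is not divisible by v and the branch is v² ≈ u**3 to lowest order — this is a cusp.
Classification: cusp.


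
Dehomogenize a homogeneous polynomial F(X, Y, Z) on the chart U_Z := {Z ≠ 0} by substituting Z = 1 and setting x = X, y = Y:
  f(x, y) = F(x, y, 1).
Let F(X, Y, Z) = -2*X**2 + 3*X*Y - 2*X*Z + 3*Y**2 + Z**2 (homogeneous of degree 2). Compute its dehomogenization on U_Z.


f(x, y) = -2*x**2 + 3*x*y - 2*x + 3*y**2 + 1

On U_Z we set Z = 1. Each monomial c·X^i·Y^j·Z^k in F becomes c·x^i·y^j·1^k = c·x^i·y^j.
Substituting Z = 1: F(X, Y, 1) = -2*x**2 + 3*x*y - 2*x + 3*y**2 + 1.
Note: deg(f) ≤ deg(F) = 2; strict inequality happens when F is divisible by Z (lost terms).


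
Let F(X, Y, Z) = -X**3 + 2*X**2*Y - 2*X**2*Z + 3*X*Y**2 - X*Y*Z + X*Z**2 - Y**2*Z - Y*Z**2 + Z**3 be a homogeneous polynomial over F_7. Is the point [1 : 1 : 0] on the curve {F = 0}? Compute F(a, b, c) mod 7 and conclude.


F(1,1,0) ≡ 4 (mod 7); P is NOT on the curve.

Evaluate F(1, 1, 0) term-by-term (mod 7).
  -X**3 ↦ -1·1·1·1 = -1
  2*X**2*Y ↦ 2·1·1·1 = 2
  -2*X**2*Z ↦ -2·1·1·0 = 0
  3*X*Y**2 ↦ 3·1·1·1 = 3
  -X*Y*Z ↦ -1·1·1·0 = 0
  X*Z**2 ↦ 1·1·1·0 = 0
  -Y**2*Z ↦ -1·1·1·0 = 0
  -Y*Z**2 ↦ -1·1·1·0 = 0
  Z**3 ↦ 1·1·1·0 = 0
Sum: F(1, 1, 0) = (-1) + (2) + (0) + (3) + (0) + (0) + (0) + (0) + (0) = 4.
Reducing mod 7: 4 ≡ 4 (mod 7).
Since F(a, b, c) ≡ 4 ≠ 0 (mod 7), P does NOT lie on the curve.


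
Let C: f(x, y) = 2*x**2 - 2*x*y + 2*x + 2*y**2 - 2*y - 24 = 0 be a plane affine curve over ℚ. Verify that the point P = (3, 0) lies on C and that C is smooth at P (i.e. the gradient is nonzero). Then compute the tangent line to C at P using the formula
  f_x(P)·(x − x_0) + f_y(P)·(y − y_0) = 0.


Tangent line at P: 14*x - 8*y - 42 = 0.

Step 1: f(3, 0) = 0, so P lies on C.
Step 2: partial derivatives
  f_x(x, y) = 4*x - 2*y + 2, f_y(x, y) = -2*x + 4*y - 2.
  f_x(P) = 14, f_y(P) = -8 (gradient nonzero, so P is smooth).
Step 3: tangent line at P: 14·(x − 3) + -8·(y − 0) = 0.
Expanding: 14*x - 8*y - 42 = 0.


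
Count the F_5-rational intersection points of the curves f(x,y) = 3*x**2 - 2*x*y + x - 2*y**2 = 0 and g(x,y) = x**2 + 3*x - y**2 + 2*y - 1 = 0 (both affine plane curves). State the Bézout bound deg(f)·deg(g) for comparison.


Common zeros: {(1, 3)}; count = 1; Bézout bound = 4.

deg(f) = 2, deg(g) = 2, so Bézout bound = 4.
Scan x ∈ F_5. For each x, list the y ∈ F_5 with f(x, y) ≡ 0 and those with g(x, y) ≡ 0 (mod 5); the common zeros in that column are the intersection.
  x = 0: f ≡ 0 at y ∈ {0}; g ≡ 0 at y ∈ {1}; common: ∅.
  x = 1: f ≡ 0 at y ∈ {1, 3}; g ≡ 0 at y ∈ {3, 4}; common: {3}.
  x = 2: f ≡ 0 at y ∈ ∅; g ≡ 0 at y ∈ {1}; common: ∅.
  x = 3: f ≡ 0 at y ∈ {0, 2}; g ≡ 0 at y ∈ ∅; common: ∅.
  x = 4: f ≡ 0 at y ∈ {3}; g ≡ 0 at y ∈ ∅; common: ∅.
Collecting: common zeros = {(1, 3)}, so the count is 1.
Comparison with the Bézout bound: 1 ≤ 4 = deg(f)·deg(g), as expected for curves with no common component (the affine F_5-count falls short of the bound because intersections may lie at infinity, over extension fields, or carry multiplicity).


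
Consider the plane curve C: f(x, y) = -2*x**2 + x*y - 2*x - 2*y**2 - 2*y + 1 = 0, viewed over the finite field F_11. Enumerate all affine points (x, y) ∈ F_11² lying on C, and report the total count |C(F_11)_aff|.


Affine F_11-points: {(0, 2), (0, 8), (2, 0), (3, 8), (3, 9), (4, 6), (6, 4), (6, 9), (8, 0), (8, 3), (9, 3), (9, 6)}; count = 12.

For each of the 121 pairs (x, y) ∈ F_11², evaluate f(x, y) mod 11. Record the zeros.
  x = 0: [0↦1, 1↦8, 2↦0, 3↦10, 4↦5, 5↦7, 6↦5, 7↦10, 8↦0, 9↦8, 10↦1]  zeros at y ∈ {2, 8}
  x = 1: [0↦8, 1↦5, 2↦9, 3↦9, 4↦5, 5↦8, 6↦7, 7↦2, 8↦4, 9↦2, 10↦7]  zeros at y ∈ ∅
  x = 2: [0↦0, 1↦9, 2↦3, 3↦4, 4↦1, 5↦5, 6↦5, 7↦1, 8↦4, 9↦3, 10↦9]  zeros at y ∈ {0}
  x = 3: [0↦10, 1↦9, 2↦4, 3↦6, 4↦4, 5↦9, 6↦10, 7↦7, 8↦0, 9↦0, 10↦7]  zeros at y ∈ {8, 9}
  x = 4: [0↦5, 1↦5, 2↦1, 3↦4, 4↦3, 5↦9, 6↦0, 7↦9, 8↦3, 9↦4, 10↦1]  zeros at y ∈ {6}
  x = 5: [0↦7, 1↦8, 2↦5, 3↦9, 4↦9, 5↦5, 6↦8, 7↦7, 8↦2, 9↦4, 10↦2]  zeros at y ∈ ∅
  x = 6: [0↦5, 1↦7, 2↦5, 3↦10, 4↦0, 5↦8, 6↦1, 7↦1, 8↦8, 9↦0, 10↦10]  zeros at y ∈ {4, 9}
  x = 7: [0↦10, 1↦2, 2↦1, 3↦7, 4↦9, 5↦7, 6↦1, 7↦2, 8↦10, 9↦3, 10↦3]  zeros at y ∈ ∅
  x = 8: [0↦0, 1↦4, 2↦4, 3↦0, 4↦3, 5↦2, 6↦8, 7↦10, 8↦8, 9↦2, 10↦3]  zeros at y ∈ {0, 3}
  x = 9: [0↦8, 1↦2, 2↦3, 3↦0, 4↦4, 5↦4, 6↦0, 7↦3, 8↦2, 9↦8, 10↦10]  zeros at y ∈ {3, 6}
  x = 10: [0↦1, 1↦7, 2↦9, 3↦7, 4↦1, 5↦2, 6↦10, 7↦3, 8↦3, 9↦10, 10↦2]  zeros at y ∈ ∅
Collecting zeros: affine points = {(0, 2), (0, 8), (2, 0), (3, 8), (3, 9), (4, 6), (6, 4), (6, 9), (8, 0), (8, 3), (9, 3), (9, 6)}.
Total count |C(F_11)_aff| = 12.


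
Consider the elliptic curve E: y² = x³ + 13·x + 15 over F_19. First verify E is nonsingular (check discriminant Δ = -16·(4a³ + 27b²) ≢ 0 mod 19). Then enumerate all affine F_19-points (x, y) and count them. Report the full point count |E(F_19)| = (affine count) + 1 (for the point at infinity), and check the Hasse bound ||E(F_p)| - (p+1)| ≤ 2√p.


Affine points = {(2, 7), (2, 12), (3, 9), (3, 10), (4, 6), (4, 13), (6, 9), (6, 10), (8, 2), (8, 17), (9, 5), (9, 14), (10, 9), (10, 10), (11, 8), (11, 11), (13, 5), (13, 14), (16, 5), (16, 14), (17, 0), (18, 1), (18, 18)}; affine count = 23; |E(F_19)| = 24.

Discriminant check: Δ ∝ 4a³ + 27b² = 4·13³ + 27·15² = 4·2197 + 27·225 ≡ 5 (mod 19). Nonzero ⇒ E is nonsingular.
For each x ∈ F_19, compute rhs = x³ + 13·x + 15 mod 19, then count y ∈ F_19 with y² ≡ rhs.
  x = 0: rhs = 15, matching y values: none (0 points).
  x = 1: rhs = 10, matching y values: none (0 points).
  x = 2: rhs = 11, matching y values: 7, 12 (2 points).
  x = 3: rhs = 5, matching y values: 9, 10 (2 points).
  x = 4: rhs = 17, matching y values: 6, 13 (2 points).
  x = 5: rhs = 15, matching y values: none (0 points).
  x = 6: rhs = 5, matching y values: 9, 10 (2 points).
  x = 7: rhs = 12, matching y values: none (0 points).
  x = 8: rhs = 4, matching y values: 2, 17 (2 points).
  x = 9: rhs = 6, matching y values: 5, 14 (2 points).
  x = 10: rhs = 5, matching y values: 9, 10 (2 points).
  x = 11: rhs = 7, matching y values: 8, 11 (2 points).
  x = 12: rhs = 18, matching y values: none (0 points).
  x = 13: rhs = 6, matching y values: 5, 14 (2 points).
  x = 14: rhs = 15, matching y values: none (0 points).
  x = 15: rhs = 13, matching y values: none (0 points).
  x = 16: rhs = 6, matching y values: 5, 14 (2 points).
  x = 17: rhs = 0, matching y values: 0 (1 points).
  x = 18: rhs = 1, matching y values: 1, 18 (2 points).
Total affine count: 23.
Full point count |E(F_19)| = 23 + 1 = 24.
Hasse bound: |24 − (19+1)| = |4| = 4 ≤ 2√19 ≈ 8.7178 ✓.
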